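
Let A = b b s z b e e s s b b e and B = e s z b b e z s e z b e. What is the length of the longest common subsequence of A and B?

7

Backtracking the LCS table gives one alignment: s (A3,B2) → z (A4,B3) → b (A5,B5) → e (A6,B6) → e (A7,B9) → b (A11,B11) → e (A12,B12).
So the longest common subsequence has length 7.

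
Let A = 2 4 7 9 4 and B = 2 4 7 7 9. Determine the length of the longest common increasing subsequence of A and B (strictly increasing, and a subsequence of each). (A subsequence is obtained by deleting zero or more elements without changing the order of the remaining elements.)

4

A longest common strictly increasing subsequence is 2, 4, 7, 9 (length 4); it appears in order in both A and B, and no longer such subsequence exists.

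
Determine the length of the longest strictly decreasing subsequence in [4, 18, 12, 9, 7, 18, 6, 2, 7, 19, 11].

Scanning left to right, the best length ending at each element is: 4→1, 18→1, 12→2, 9→3, 7→4, 18→1, 6→5, 2→6, 7→4, 19→1, 11→3.
So the longest decreasing subsequence has length 6, e.g. 18, 12, 9, 7, 6, 2.

6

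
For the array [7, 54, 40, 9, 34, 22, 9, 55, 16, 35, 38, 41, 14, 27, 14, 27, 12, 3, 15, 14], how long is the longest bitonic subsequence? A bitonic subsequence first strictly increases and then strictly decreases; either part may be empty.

Let inc[i] be the LIS ending at i and dec[i] the longest strictly decreasing subsequence starting at i. inc = [1, 2, 2, 2, 3, 3, 2, 4, 3, 4, 5, 6, 3, 4, 3, 4, 3, 1, 4, 4], dec = [2, 8, 7, 2, 6, 5, 2, 6, 4, 5, 5, 5, 3, 4, 3, 3, 2, 1, 2, 1].
max_i inc[i]+dec[i]−1 = 10, with one witness 7, 9, 34, 35, 38, 41, 27, 14, 12, 3.

10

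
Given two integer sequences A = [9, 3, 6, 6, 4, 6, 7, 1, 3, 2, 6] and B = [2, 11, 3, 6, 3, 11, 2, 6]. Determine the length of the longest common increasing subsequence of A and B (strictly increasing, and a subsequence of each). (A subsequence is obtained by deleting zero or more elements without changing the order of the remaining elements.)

For each value that appears in both, track the longest common increasing run ending there.
The best achievable length is 2; one witness is 3, 6 (A-positions 2,3, B-positions 3,4).

2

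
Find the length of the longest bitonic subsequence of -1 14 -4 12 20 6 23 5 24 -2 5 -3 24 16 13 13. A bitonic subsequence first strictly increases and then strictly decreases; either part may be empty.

7

Let inc[i] be the LIS ending at i and dec[i] the longest strictly decreasing subsequence starting at i. inc = [1, 2, 1, 2, 3, 2, 4, 2, 5, 2, 3, 2, 5, 4, 4, 4], dec = [3, 6, 1, 5, 5, 4, 4, 3, 3, 2, 2, 1, 3, 2, 1, 1].
max_i inc[i]+dec[i]−1 = 7, with one witness -1, 14, 12, 6, 5, -2, -3.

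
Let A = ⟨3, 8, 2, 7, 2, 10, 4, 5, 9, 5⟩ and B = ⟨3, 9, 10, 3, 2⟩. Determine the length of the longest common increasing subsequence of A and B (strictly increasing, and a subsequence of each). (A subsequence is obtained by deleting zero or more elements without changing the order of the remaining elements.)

For each value that appears in both, track the longest common increasing run ending there.
The best achievable length is 2; one witness is 3, 9 (A-positions 1,9, B-positions 1,2).

2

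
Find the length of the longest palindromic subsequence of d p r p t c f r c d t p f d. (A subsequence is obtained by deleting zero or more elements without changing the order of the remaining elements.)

9

One longest palindromic subsequence is dptcrctpd (positions 1,4,5,6,8,9,11,12,14); it reads the same forward and backward, and the interval DP gives dp[1][14] = 9.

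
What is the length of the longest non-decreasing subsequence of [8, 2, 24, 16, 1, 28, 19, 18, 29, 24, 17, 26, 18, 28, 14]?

6

One longest non-decreasing subsequence is 8, 16, 19, 24, 26, 28 (positions 1,4,7,10,12,14), of length 6; no longer one exists.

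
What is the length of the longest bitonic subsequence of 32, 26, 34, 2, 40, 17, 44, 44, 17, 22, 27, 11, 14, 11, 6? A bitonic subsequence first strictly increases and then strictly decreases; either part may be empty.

8

Let inc[i] be the LIS ending at i and dec[i] the longest strictly decreasing subsequence starting at i. inc = [1, 1, 2, 1, 3, 2, 4, 4, 2, 3, 4, 2, 3, 2, 2], dec = [6, 5, 5, 1, 5, 4, 5, 5, 4, 4, 4, 2, 3, 2, 1].
max_i inc[i]+dec[i]−1 = 8, with one witness 32, 34, 40, 44, 27, 14, 11, 6.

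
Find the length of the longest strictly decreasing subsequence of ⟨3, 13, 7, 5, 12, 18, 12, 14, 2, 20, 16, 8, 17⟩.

4

Let dp[i] be the longest decreasing subsequence ending at position i. Then dp = [1, 1, 2, 3, 2, 1, 2, 2, 4, 1, 2, 3, 2].
The maximum is 4; one witness is 13, 7, 5, 2 at positions 2,3,4,9.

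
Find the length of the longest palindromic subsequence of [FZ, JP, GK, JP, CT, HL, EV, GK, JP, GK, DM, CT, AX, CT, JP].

7

Using dp[i][j] = 2 + dp[i+1][j−1] if the ends match, else max(dp[i+1][j], dp[i][j−1]):
dp[1][15] = 7. A witness is JP CT GK JP GK CT JP at positions 2,5,8,9,10,14,15.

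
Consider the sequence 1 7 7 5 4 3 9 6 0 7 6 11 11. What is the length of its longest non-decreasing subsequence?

One longest non-decreasing subsequence is 1, 7, 7, 9, 11, 11 (positions 1,2,3,7,12,13), of length 6; no longer one exists.

6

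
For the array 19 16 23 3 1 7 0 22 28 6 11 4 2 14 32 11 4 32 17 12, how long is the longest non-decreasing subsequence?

6

One longest non-decreasing subsequence is 3, 7, 22, 28, 32, 32 (positions 4,6,8,9,15,18), of length 6; no longer one exists.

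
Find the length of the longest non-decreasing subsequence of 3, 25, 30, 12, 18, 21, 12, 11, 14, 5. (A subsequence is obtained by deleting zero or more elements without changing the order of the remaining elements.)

Scanning left to right, the best length ending at each element is: 3→1, 25→2, 30→3, 12→2, 18→3, 21→4, 12→3, 11→2, 14→4, 5→2.
So the longest non-decreasing subsequence has length 4, e.g. 3, 12, 18, 21.

4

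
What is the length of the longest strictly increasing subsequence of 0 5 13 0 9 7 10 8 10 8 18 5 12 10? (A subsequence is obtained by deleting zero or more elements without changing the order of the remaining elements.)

6

Scanning left to right, the best length ending at each element is: 0→1, 5→2, 13→3, 0→1, 9→3, 7→3, 10→4, 8→4, 10→5, 8→4, 18→6, 5→2, 12→6, 10→5.
So the longest increasing subsequence has length 6, e.g. 0, 5, 7, 8, 10, 18.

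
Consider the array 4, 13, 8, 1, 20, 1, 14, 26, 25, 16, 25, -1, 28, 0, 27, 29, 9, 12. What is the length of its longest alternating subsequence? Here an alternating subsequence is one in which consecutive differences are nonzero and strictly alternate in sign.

Track the best alternating length ending on an up-step vs a down-step at each position: up/down = 1/1, 2/1, 2/3, 1/3, 4/1, 1/5, 6/5, 6/1, 6/7, 6/7, 8/7, 1/9, 10/1, 10/11, 12/11, 12/1, 12/13, 14/13.
The maximum over both is 14; one such subsequence is 4, 13, 8, 20, 1, 26, 16, 25, -1, 28, 0, 27, 9, 12.

14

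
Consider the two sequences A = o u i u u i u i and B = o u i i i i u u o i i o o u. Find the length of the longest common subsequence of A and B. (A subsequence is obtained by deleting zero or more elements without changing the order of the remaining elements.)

Backtracking the LCS table gives one alignment: o (A1,B1) → u (A2,B2) → i (A3,B6) → u (A4,B7) → u (A5,B8) → i (A6,B11) → u (A7,B14).
So the longest common subsequence has length 7.

7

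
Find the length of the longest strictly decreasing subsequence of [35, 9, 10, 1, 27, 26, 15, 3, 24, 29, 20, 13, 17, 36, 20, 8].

Let dp[i] be the longest decreasing subsequence ending at position i. Then dp = [1, 2, 2, 3, 2, 3, 4, 5, 4, 2, 5, 6, 6, 1, 5, 7].
The maximum is 7; one witness is 35, 27, 26, 24, 20, 13, 8 at positions 1,5,6,9,11,12,16.

7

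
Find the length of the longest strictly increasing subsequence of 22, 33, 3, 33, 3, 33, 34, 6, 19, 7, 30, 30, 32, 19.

Let dp[i] be the longest increasing subsequence ending at position i. Then dp = [1, 2, 1, 2, 1, 2, 3, 2, 3, 3, 4, 4, 5, 4].
The maximum is 5; one witness is 3, 6, 19, 30, 32 at positions 3,8,9,11,13.

5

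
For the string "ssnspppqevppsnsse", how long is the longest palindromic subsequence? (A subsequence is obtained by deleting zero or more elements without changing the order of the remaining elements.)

13

Using dp[i][j] = 2 + dp[i+1][j−1] if the ends match, else max(dp[i+1][j], dp[i][j−1]):
dp[1][17] = 13. A witness is ssnsppvppsnss at positions 1,2,3,4,5,6,10,11,12,13,14,15,16.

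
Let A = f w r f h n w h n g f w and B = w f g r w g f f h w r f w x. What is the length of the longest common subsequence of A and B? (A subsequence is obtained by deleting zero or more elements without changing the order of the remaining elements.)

7

A longest common subsequence is fwfhwfw (length 7); the LCS DP confirms no longer common subsequence exists.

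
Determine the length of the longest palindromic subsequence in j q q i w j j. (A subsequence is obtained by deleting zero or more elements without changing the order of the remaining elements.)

One longest palindromic subsequence is jqqj (positions 1,2,3,7); it reads the same forward and backward, and the interval DP gives dp[1][7] = 4.

4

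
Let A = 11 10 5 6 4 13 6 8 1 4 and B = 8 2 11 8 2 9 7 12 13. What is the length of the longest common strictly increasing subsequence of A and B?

2

A longest common strictly increasing subsequence is 11, 13 (length 2); it appears in order in both A and B, and no longer such subsequence exists.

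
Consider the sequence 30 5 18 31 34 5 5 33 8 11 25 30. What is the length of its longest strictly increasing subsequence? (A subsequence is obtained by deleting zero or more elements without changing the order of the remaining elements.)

5

One longest increasing subsequence is 5, 8, 11, 25, 30 (positions 2,9,10,11,12), of length 5; no longer one exists.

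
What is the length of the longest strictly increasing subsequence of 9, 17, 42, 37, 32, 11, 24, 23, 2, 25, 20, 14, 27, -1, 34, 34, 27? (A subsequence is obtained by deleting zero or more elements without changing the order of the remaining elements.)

Let dp[i] be the longest increasing subsequence ending at position i. Then dp = [1, 2, 3, 3, 3, 2, 3, 3, 1, 4, 3, 3, 5, 1, 6, 6, 5].
The maximum is 6; one witness is 9, 17, 24, 25, 27, 34 at positions 1,2,7,10,13,15.

6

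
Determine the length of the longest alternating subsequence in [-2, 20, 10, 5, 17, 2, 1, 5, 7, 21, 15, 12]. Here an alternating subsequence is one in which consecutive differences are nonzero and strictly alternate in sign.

Track the best alternating length ending on an up-step vs a down-step at each position: up/down = 1/1, 2/1, 2/3, 2/3, 4/3, 2/5, 2/5, 6/5, 6/5, 6/1, 6/7, 6/7.
The maximum over both is 7; one such subsequence is -2, 20, 10, 17, 2, 21, 15.

7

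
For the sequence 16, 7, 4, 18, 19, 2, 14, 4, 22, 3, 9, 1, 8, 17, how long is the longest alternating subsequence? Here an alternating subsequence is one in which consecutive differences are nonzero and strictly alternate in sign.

11

A longest alternating subsequence is 16, 7, 18, 2, 14, 4, 22, 3, 9, 1, 8 (positions 1,2,4,6,7,8,9,10,11,12,13); its 10 consecutive differences strictly alternate in sign, and length 11 is optimal.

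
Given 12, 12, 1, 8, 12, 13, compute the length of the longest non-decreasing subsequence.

4

Scanning left to right, the best length ending at each element is: 12→1, 12→2, 1→1, 8→2, 12→3, 13→4.
So the longest non-decreasing subsequence has length 4, e.g. 12, 12, 12, 13.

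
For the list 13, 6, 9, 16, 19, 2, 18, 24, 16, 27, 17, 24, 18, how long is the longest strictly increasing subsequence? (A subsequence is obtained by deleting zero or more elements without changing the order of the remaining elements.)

Let dp[i] be the longest increasing subsequence ending at position i. Then dp = [1, 1, 2, 3, 4, 1, 4, 5, 3, 6, 4, 5, 5].
The maximum is 6; one witness is 6, 9, 16, 19, 24, 27 at positions 2,3,4,5,8,10.

6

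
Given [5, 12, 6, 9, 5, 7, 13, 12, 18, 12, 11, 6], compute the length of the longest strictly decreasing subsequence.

Scanning left to right, the best length ending at each element is: 5→1, 12→1, 6→2, 9→2, 5→3, 7→3, 13→1, 12→2, 18→1, 12→2, 11→3, 6→4.
So the longest decreasing subsequence has length 4, e.g. 12, 9, 7, 6.

4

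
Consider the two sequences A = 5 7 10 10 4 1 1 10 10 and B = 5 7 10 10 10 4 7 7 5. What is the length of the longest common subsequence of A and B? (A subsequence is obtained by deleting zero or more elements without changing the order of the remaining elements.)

A longest common subsequence is 5, 7, 10, 10, 4 (length 5); the LCS DP confirms no longer common subsequence exists.

5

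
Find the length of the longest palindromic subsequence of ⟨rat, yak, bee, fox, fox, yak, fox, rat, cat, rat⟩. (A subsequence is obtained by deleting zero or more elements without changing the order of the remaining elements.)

One longest palindromic subsequence is rat yak fox fox yak rat (positions 1,2,4,5,6,10); it reads the same forward and backward, and the interval DP gives dp[1][10] = 6.

6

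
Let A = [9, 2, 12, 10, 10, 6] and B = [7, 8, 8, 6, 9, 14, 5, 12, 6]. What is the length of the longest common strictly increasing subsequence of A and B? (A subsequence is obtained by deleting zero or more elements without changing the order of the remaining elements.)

A longest common strictly increasing subsequence is 9, 12 (length 2); it appears in order in both A and B, and no longer such subsequence exists.

2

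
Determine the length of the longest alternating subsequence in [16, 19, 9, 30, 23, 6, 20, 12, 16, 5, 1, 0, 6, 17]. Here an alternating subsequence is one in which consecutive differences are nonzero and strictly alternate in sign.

10

A longest alternating subsequence is 16, 19, 9, 30, 6, 20, 12, 16, 5, 6 (positions 1,2,3,4,6,7,8,9,10,13); its 9 consecutive differences strictly alternate in sign, and length 10 is optimal.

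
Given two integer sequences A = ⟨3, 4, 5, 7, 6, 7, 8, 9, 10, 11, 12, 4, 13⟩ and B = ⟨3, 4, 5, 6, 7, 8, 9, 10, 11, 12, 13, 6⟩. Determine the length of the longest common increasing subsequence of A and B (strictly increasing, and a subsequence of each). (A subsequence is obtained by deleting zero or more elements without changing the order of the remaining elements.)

11

A longest common strictly increasing subsequence is 3, 4, 5, 6, 7, 8, 9, 10, 11, 12, 13 (length 11); it appears in order in both A and B, and no longer such subsequence exists.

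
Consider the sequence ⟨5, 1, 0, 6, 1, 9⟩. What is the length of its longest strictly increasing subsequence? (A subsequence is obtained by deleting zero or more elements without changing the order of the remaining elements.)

One longest increasing subsequence is 5, 6, 9 (positions 1,4,6), of length 3; no longer one exists.

3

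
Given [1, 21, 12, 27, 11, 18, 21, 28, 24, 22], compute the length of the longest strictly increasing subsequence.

5

Scanning left to right, the best length ending at each element is: 1→1, 21→2, 12→2, 27→3, 11→2, 18→3, 21→4, 28→5, 24→5, 22→5.
So the longest increasing subsequence has length 5, e.g. 1, 12, 18, 21, 28.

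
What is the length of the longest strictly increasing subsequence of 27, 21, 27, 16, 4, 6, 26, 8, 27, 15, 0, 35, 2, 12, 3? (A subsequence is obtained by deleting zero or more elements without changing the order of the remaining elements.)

5

Scanning left to right, the best length ending at each element is: 27→1, 21→1, 27→2, 16→1, 4→1, 6→2, 26→3, 8→3, 27→4, 15→4, 0→1, 35→5, 2→2, 12→4, 3→3.
So the longest increasing subsequence has length 5, e.g. 4, 6, 26, 27, 35.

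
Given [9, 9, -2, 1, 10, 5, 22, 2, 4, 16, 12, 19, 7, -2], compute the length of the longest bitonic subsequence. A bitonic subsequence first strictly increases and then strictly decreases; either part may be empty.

Let inc[i] be the LIS ending at i and dec[i] the longest strictly decreasing subsequence starting at i. inc = [1, 1, 1, 2, 3, 3, 4, 3, 4, 5, 5, 6, 5, 1], dec = [4, 4, 1, 2, 4, 3, 5, 2, 2, 4, 3, 3, 2, 1].
max_i inc[i]+dec[i]−1 = 8, with one witness -2, 1, 10, 22, 16, 12, 7, -2.

8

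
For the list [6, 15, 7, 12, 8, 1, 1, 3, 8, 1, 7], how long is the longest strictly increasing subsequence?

3

Let dp[i] be the longest increasing subsequence ending at position i. Then dp = [1, 2, 2, 3, 3, 1, 1, 2, 3, 1, 3].
The maximum is 3; one witness is 6, 7, 12 at positions 1,3,4.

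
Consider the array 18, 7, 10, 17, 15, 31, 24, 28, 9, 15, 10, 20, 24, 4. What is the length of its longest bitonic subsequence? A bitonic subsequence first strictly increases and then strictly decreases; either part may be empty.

8

Let inc[i] be the LIS ending at i and dec[i] the longest strictly decreasing subsequence starting at i. inc = [1, 1, 2, 3, 3, 4, 4, 5, 2, 3, 3, 4, 5, 1], dec = [5, 2, 3, 4, 3, 5, 4, 4, 2, 3, 2, 2, 2, 1].
max_i inc[i]+dec[i]−1 = 8, with one witness 7, 10, 17, 31, 28, 15, 10, 4.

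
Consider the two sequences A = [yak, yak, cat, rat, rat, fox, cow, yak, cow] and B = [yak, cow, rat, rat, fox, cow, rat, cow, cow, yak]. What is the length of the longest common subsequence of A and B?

6

Backtracking the LCS table gives one alignment: yak (A1,B1) → rat (A4,B3) → rat (A5,B4) → fox (A6,B5) → cow (A7,B9) → yak (A8,B10).
So the longest common subsequence has length 6.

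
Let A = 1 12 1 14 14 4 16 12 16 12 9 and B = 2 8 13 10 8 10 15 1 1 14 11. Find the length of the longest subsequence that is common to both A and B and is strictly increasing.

A longest common strictly increasing subsequence is 1, 14 (length 2); it appears in order in both A and B, and no longer such subsequence exists.

2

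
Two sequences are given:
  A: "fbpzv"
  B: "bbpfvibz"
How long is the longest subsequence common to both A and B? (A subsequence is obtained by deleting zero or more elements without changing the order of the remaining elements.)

A longest common subsequence is fbz (length 3); the LCS DP confirms no longer common subsequence exists.

3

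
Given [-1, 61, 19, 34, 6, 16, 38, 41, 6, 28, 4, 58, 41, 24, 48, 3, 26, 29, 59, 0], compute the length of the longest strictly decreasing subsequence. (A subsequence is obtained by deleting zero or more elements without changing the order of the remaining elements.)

7

One longest decreasing subsequence is 61, 19, 16, 6, 4, 3, 0 (positions 2,3,6,9,11,16,20), of length 7; no longer one exists.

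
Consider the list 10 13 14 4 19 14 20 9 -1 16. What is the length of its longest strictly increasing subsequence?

5

Scanning left to right, the best length ending at each element is: 10→1, 13→2, 14→3, 4→1, 19→4, 14→3, 20→5, 9→2, -1→1, 16→4.
So the longest increasing subsequence has length 5, e.g. 10, 13, 14, 19, 20.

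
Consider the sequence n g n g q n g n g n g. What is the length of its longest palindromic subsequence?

Using dp[i][j] = 2 + dp[i+1][j−1] if the ends match, else max(dp[i+1][j], dp[i][j−1]):
dp[1][11] = 9. A witness is gngngngng at positions 2,3,4,6,7,8,9,10,11.

9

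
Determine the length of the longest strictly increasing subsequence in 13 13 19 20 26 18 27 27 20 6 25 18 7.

Scanning left to right, the best length ending at each element is: 13→1, 13→1, 19→2, 20→3, 26→4, 18→2, 27→5, 27→5, 20→3, 6→1, 25→4, 18→2, 7→2.
So the longest increasing subsequence has length 5, e.g. 13, 19, 20, 26, 27.

5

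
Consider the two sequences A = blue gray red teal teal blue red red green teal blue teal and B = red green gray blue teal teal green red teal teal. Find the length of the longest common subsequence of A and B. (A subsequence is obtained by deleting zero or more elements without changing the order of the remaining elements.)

A longest common subsequence is blue, teal, teal, red, teal, teal (length 6); the LCS DP confirms no longer common subsequence exists.

6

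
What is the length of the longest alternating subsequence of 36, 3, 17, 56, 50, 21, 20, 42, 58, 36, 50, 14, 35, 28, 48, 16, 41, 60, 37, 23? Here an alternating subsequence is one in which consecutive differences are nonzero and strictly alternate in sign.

A longest alternating subsequence is 36, 3, 56, 21, 42, 36, 50, 14, 35, 28, 48, 16, 41, 37 (positions 1,2,4,6,8,10,11,12,13,14,15,16,17,19); its 13 consecutive differences strictly alternate in sign, and length 14 is optimal.

14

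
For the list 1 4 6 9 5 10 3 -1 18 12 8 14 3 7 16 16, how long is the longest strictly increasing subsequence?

Let dp[i] be the longest increasing subsequence ending at position i. Then dp = [1, 2, 3, 4, 3, 5, 2, 1, 6, 6, 4, 7, 2, 4, 8, 8].
The maximum is 8; one witness is 1, 4, 6, 9, 10, 12, 14, 16 at positions 1,2,3,4,6,10,12,15.

8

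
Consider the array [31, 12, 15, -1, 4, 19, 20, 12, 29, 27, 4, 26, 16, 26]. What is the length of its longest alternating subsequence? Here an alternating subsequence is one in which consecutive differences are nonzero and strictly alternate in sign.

11

Track the best alternating length ending on an up-step vs a down-step at each position: up/down = 1/1, 1/2, 3/2, 1/4, 5/4, 5/2, 5/2, 5/6, 7/2, 7/8, 5/8, 9/8, 9/10, 11/8.
The maximum over both is 11; one such subsequence is 31, 12, 15, -1, 19, 12, 29, 4, 26, 16, 26.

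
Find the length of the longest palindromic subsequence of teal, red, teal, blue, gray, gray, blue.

Using dp[i][j] = 2 + dp[i+1][j−1] if the ends match, else max(dp[i+1][j], dp[i][j−1]):
dp[1][7] = 4. A witness is blue gray gray blue at positions 4,5,6,7.

4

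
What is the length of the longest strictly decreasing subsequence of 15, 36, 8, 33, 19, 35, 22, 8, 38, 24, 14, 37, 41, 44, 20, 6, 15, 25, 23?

5

Let dp[i] be the longest decreasing subsequence ending at position i. Then dp = [1, 1, 2, 2, 3, 2, 3, 4, 1, 3, 4, 2, 1, 1, 4, 5, 5, 3, 4].
The maximum is 5; one witness is 36, 33, 19, 8, 6 at positions 2,4,5,8,16.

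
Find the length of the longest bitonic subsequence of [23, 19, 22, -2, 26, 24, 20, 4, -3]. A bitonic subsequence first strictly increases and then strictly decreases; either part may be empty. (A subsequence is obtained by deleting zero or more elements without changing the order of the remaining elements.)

7

One longest bitonic subsequence is 19, 22, 26, 24, 20, 4, -3 (positions 2,3,5,6,7,8,9): it rises to 26 then falls. Length 7 is optimal.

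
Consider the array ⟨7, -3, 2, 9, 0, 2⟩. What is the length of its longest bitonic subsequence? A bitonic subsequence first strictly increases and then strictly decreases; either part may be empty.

4

Let inc[i] be the LIS ending at i and dec[i] the longest strictly decreasing subsequence starting at i. inc = [1, 1, 2, 3, 2, 3], dec = [3, 1, 2, 2, 1, 1].
max_i inc[i]+dec[i]−1 = 4, with one witness -3, 2, 9, 2.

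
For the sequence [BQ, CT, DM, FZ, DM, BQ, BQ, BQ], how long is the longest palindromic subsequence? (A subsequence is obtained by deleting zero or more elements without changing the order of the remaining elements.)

One longest palindromic subsequence is BQ DM FZ DM BQ (positions 1,3,4,5,8); it reads the same forward and backward, and the interval DP gives dp[1][8] = 5.

5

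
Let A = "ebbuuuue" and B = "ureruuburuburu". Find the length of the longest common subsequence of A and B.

6

A longest common subsequence is ebuuuu (length 6); the LCS DP confirms no longer common subsequence exists.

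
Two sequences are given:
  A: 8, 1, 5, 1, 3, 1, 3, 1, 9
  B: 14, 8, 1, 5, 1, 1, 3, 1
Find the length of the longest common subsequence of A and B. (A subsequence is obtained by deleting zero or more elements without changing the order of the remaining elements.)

7

Backtracking the LCS table gives one alignment: 8 (A1,B2) → 1 (A2,B3) → 5 (A3,B4) → 1 (A4,B5) → 1 (A6,B6) → 3 (A7,B7) → 1 (A8,B8).
So the longest common subsequence has length 7.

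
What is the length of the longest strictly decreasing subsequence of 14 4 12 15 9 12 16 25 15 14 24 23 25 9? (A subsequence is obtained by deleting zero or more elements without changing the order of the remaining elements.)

Scanning left to right, the best length ending at each element is: 14→1, 4→2, 12→2, 15→1, 9→3, 12→2, 16→1, 25→1, 15→2, 14→3, 24→2, 23→3, 25→1, 9→4.
So the longest decreasing subsequence has length 4, e.g. 16, 15, 14, 9.

4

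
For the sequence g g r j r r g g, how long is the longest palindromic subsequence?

Using dp[i][j] = 2 + dp[i+1][j−1] if the ends match, else max(dp[i+1][j], dp[i][j−1]):
dp[1][8] = 7. A witness is ggrrrgg at positions 1,2,3,5,6,7,8.

7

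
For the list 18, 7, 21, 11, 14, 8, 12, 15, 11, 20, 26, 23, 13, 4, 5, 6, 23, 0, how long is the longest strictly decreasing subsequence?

Let dp[i] be the longest decreasing subsequence ending at position i. Then dp = [1, 2, 1, 2, 2, 3, 3, 2, 4, 2, 1, 2, 3, 5, 5, 5, 2, 6].
The maximum is 6; one witness is 18, 14, 12, 11, 4, 0 at positions 1,5,7,9,14,18.

6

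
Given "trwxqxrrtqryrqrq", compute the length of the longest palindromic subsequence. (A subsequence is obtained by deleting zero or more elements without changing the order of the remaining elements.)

One longest palindromic subsequence is qrqryrqrq (positions 5,7,10,11,12,13,14,15,16); it reads the same forward and backward, and the interval DP gives dp[1][16] = 9.

9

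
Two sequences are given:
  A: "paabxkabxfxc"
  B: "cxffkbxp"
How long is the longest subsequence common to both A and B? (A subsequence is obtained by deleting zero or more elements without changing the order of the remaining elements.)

4

A longest common subsequence is xkbx (length 4); the LCS DP confirms no longer common subsequence exists.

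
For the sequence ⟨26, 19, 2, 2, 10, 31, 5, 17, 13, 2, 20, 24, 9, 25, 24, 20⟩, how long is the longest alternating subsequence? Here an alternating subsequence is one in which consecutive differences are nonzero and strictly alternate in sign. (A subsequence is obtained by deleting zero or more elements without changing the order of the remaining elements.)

Track the best alternating length ending on an up-step vs a down-step at each position: up/down = 1/1, 1/2, 1/2, 1/2, 3/2, 3/1, 3/4, 5/4, 5/6, 1/6, 7/4, 7/4, 7/8, 9/4, 9/10, 9/10.
The maximum over both is 10; one such subsequence is 26, 2, 10, 5, 17, 13, 20, 9, 25, 24.

10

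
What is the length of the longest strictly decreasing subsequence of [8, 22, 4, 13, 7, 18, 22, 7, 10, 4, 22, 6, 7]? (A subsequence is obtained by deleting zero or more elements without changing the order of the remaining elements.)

Let dp[i] be the longest decreasing subsequence ending at position i. Then dp = [1, 1, 2, 2, 3, 2, 1, 3, 3, 4, 1, 4, 4].
The maximum is 4; one witness is 22, 13, 7, 4 at positions 2,4,5,10.

4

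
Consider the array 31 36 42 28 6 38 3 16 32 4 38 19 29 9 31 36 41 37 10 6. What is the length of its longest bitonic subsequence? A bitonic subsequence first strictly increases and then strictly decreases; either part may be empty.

One longest bitonic subsequence is 6, 16, 19, 29, 31, 36, 41, 37, 10, 6 (positions 5,8,12,13,15,16,17,18,19,20): it rises to 41 then falls. Length 10 is optimal.

10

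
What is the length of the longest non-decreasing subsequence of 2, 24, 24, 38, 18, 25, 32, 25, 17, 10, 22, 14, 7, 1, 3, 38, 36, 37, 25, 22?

7

Scanning left to right, the best length ending at each element is: 2→1, 24→2, 24→3, 38→4, 18→2, 25→4, 32→5, 25→5, 17→2, 10→2, 22→3, 14→3, 7→2, 1→1, 3→2, 38→6, 36→6, 37→7, 25→6, 22→4.
So the longest non-decreasing subsequence has length 7, e.g. 2, 24, 24, 25, 32, 36, 37.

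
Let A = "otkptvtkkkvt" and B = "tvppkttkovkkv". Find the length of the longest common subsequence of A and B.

8

Backtracking the LCS table gives one alignment: t (A2,B1) → k (A3,B5) → t (A5,B6) → t (A7,B7) → k (A8,B8) → k (A9,B11) → k (A10,B12) → v (A11,B13).
So the longest common subsequence has length 8.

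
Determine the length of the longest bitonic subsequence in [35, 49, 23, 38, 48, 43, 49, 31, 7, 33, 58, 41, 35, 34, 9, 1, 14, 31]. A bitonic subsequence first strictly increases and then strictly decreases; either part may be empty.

One longest bitonic subsequence is 35, 38, 48, 49, 58, 41, 35, 34, 9, 1 (positions 1,4,5,7,11,12,13,14,15,16): it rises to 58 then falls. Length 10 is optimal.

10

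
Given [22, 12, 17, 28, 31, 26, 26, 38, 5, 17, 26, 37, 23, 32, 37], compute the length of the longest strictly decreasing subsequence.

One longest decreasing subsequence is 22, 12, 5 (positions 1,2,9), of length 3; no longer one exists.

3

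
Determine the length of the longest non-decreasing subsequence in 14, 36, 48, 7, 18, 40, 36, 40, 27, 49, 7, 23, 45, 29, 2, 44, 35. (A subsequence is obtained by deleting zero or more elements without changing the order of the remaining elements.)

One longest non-decreasing subsequence is 14, 36, 40, 40, 49 (positions 1,2,6,8,10), of length 5; no longer one exists.

5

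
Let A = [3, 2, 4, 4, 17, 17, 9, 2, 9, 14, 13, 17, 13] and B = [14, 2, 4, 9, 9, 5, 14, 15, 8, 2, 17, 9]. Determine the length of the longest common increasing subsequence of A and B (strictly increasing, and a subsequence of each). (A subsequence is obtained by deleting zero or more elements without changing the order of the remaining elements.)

For each value that appears in both, track the longest common increasing run ending there.
The best achievable length is 5; one witness is 2, 4, 9, 14, 17 (A-positions 2,3,7,10,12, B-positions 2,3,4,7,11).

5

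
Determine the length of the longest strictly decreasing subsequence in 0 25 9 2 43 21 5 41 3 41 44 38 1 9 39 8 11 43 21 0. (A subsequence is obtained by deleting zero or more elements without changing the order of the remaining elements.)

6

One longest decreasing subsequence is 25, 9, 5, 3, 1, 0 (positions 2,3,7,9,13,20), of length 6; no longer one exists.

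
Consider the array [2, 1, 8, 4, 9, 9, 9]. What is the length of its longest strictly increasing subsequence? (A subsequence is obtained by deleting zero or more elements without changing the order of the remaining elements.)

Scanning left to right, the best length ending at each element is: 2→1, 1→1, 8→2, 4→2, 9→3, 9→3, 9→3.
So the longest increasing subsequence has length 3, e.g. 2, 8, 9.

3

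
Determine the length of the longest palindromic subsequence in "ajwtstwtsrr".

5

Using dp[i][j] = 2 + dp[i+1][j−1] if the ends match, else max(dp[i+1][j], dp[i][j−1]):
dp[1][11] = 5. A witness is stwts at positions 5,6,7,8,9.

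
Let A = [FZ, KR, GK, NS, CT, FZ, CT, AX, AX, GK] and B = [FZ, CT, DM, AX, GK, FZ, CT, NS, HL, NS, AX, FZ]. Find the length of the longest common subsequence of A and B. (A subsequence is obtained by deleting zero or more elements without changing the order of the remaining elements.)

Backtracking the LCS table gives one alignment: FZ (A1,B1) → GK (A3,B5) → FZ (A6,B6) → CT (A7,B7) → AX (A8,B11).
So the longest common subsequence has length 5.

5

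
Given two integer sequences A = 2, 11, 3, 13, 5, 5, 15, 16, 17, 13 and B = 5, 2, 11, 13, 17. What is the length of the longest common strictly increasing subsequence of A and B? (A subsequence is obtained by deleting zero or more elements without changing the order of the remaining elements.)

4

A longest common strictly increasing subsequence is 2, 11, 13, 17 (length 4); it appears in order in both A and B, and no longer such subsequence exists.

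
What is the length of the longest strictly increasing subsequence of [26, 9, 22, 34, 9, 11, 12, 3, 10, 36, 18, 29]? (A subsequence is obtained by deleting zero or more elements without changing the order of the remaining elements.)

Let dp[i] be the longest increasing subsequence ending at position i. Then dp = [1, 1, 2, 3, 1, 2, 3, 1, 2, 4, 4, 5].
The maximum is 5; one witness is 9, 11, 12, 18, 29 at positions 2,6,7,11,12.

5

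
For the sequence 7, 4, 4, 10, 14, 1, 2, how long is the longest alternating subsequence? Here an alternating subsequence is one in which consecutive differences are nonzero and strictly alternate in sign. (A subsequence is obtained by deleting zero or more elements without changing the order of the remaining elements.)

Track the best alternating length ending on an up-step vs a down-step at each position: up/down = 1/1, 1/2, 1/2, 3/1, 3/1, 1/4, 5/4.
The maximum over both is 5; one such subsequence is 7, 4, 10, 1, 2.

5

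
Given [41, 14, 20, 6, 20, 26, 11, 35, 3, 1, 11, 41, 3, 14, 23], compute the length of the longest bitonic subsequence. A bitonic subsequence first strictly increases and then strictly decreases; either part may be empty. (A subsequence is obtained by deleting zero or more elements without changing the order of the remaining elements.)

6

Let inc[i] be the LIS ending at i and dec[i] the longest strictly decreasing subsequence starting at i. inc = [1, 1, 2, 1, 2, 3, 2, 4, 1, 1, 2, 5, 2, 3, 4], dec = [5, 4, 4, 3, 4, 4, 3, 3, 2, 1, 2, 2, 1, 1, 1].
max_i inc[i]+dec[i]−1 = 6, with one witness 14, 20, 26, 11, 3, 1.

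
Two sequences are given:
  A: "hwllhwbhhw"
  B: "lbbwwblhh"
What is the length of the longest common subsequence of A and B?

Backtracking the LCS table gives one alignment: w (A2,B4) → w (A6,B5) → b (A7,B6) → h (A8,B8) → h (A9,B9).
So the longest common subsequence has length 5.

5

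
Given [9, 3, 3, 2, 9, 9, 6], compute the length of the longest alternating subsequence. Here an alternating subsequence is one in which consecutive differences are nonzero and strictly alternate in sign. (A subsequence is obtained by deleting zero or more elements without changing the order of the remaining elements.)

4

A longest alternating subsequence is 9, 3, 9, 6 (positions 1,2,5,7); its 3 consecutive differences strictly alternate in sign, and length 4 is optimal.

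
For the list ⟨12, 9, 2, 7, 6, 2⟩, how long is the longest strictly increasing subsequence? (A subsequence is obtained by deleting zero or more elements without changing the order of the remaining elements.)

One longest increasing subsequence is 2, 7 (positions 3,4), of length 2; no longer one exists.

2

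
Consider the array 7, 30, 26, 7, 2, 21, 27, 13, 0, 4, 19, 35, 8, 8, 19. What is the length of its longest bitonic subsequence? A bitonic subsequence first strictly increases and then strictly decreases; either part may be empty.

One longest bitonic subsequence is 7, 30, 26, 21, 19, 8 (positions 1,2,3,6,11,14): it rises to 30 then falls. Length 6 is optimal.

6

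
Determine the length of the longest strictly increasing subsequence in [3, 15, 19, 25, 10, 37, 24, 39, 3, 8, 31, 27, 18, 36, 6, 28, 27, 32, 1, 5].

Let dp[i] be the longest increasing subsequence ending at position i. Then dp = [1, 2, 3, 4, 2, 5, 4, 6, 1, 2, 5, 5, 3, 6, 2, 6, 5, 7, 1, 2].
The maximum is 7; one witness is 3, 15, 19, 25, 27, 28, 32 at positions 1,2,3,4,12,16,18.

7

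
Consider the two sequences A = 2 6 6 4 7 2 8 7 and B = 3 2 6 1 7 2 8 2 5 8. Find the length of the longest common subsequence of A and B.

5

Backtracking the LCS table gives one alignment: 2 (A1,B2) → 6 (A2,B3) → 7 (A5,B5) → 2 (A6,B8) → 8 (A7,B10).
So the longest common subsequence has length 5.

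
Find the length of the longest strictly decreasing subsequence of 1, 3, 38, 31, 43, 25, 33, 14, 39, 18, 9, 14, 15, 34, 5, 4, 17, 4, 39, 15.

One longest decreasing subsequence is 38, 31, 25, 14, 9, 5, 4 (positions 3,4,6,8,11,15,16), of length 7; no longer one exists.

7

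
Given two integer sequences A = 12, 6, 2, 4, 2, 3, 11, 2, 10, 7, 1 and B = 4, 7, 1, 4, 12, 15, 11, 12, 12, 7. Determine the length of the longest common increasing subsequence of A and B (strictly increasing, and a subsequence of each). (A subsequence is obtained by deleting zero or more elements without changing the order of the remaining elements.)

For each value that appears in both, track the longest common increasing run ending there.
The best achievable length is 2; one witness is 4, 7 (A-positions 4,10, B-positions 1,2).

2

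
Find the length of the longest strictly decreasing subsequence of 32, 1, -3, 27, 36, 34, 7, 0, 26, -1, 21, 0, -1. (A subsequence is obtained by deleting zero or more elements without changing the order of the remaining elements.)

6

Let dp[i] be the longest decreasing subsequence ending at position i. Then dp = [1, 2, 3, 2, 1, 2, 3, 4, 3, 5, 4, 5, 6].
The maximum is 6; one witness is 32, 27, 26, 21, 0, -1 at positions 1,4,9,11,12,13.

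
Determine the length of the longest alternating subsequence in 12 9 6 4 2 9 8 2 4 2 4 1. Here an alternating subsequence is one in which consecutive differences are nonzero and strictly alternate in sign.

Track the best alternating length ending on an up-step vs a down-step at each position: up/down = 1/1, 1/2, 1/2, 1/2, 1/2, 3/2, 3/4, 1/4, 5/4, 1/6, 7/4, 1/8.
The maximum over both is 8; one such subsequence is 12, 6, 9, 2, 4, 2, 4, 1.

8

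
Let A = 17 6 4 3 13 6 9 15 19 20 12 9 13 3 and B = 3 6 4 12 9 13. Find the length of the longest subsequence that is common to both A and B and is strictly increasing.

4

For each value that appears in both, track the longest common increasing run ending there.
The best achievable length is 4; one witness is 3, 6, 12, 13 (A-positions 4,6,11,13, B-positions 1,2,4,6).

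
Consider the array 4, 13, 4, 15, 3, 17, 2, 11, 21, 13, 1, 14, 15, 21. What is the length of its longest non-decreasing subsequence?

7

One longest non-decreasing subsequence is 4, 4, 11, 13, 14, 15, 21 (positions 1,3,8,10,12,13,14), of length 7; no longer one exists.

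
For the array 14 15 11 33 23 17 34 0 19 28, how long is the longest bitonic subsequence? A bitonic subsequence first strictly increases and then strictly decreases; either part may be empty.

One longest bitonic subsequence is 14, 15, 33, 23, 17, 0 (positions 1,2,4,5,6,8): it rises to 33 then falls. Length 6 is optimal.

6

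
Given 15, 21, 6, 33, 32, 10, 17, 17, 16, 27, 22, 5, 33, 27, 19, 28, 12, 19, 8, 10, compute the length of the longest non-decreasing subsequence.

7

One longest non-decreasing subsequence is 6, 10, 17, 17, 27, 27, 28 (positions 3,6,7,8,10,14,16), of length 7; no longer one exists.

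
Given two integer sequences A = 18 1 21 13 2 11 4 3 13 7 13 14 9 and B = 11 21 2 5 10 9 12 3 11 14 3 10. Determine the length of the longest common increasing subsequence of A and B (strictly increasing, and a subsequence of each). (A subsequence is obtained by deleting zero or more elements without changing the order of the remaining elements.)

A longest common strictly increasing subsequence is 2, 3, 14 (length 3); it appears in order in both A and B, and no longer such subsequence exists.

3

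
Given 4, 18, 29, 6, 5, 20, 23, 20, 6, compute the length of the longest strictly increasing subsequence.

Let dp[i] be the longest increasing subsequence ending at position i. Then dp = [1, 2, 3, 2, 2, 3, 4, 3, 3].
The maximum is 4; one witness is 4, 18, 20, 23 at positions 1,2,6,7.

4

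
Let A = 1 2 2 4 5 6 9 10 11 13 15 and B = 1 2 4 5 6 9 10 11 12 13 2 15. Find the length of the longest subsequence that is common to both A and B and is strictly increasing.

10

A longest common strictly increasing subsequence is 1, 2, 4, 5, 6, 9, 10, 11, 13, 15 (length 10); it appears in order in both A and B, and no longer such subsequence exists.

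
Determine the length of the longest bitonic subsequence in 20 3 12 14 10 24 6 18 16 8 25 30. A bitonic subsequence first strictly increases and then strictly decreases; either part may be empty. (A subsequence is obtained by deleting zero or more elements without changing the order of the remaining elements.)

7

One longest bitonic subsequence is 3, 12, 14, 24, 18, 16, 8 (positions 2,3,4,6,8,9,10): it rises to 24 then falls. Length 7 is optimal.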